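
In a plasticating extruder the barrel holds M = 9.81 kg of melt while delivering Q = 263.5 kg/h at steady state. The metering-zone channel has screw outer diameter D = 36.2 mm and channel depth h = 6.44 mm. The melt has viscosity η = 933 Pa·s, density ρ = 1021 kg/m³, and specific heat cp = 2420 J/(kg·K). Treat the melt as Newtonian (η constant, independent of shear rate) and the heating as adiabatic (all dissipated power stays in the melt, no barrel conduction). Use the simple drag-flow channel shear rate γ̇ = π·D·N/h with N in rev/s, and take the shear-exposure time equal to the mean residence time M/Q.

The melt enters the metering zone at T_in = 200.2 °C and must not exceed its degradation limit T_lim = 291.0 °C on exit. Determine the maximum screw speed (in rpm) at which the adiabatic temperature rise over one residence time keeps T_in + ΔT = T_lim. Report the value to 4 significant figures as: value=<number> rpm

Throughput in SI: Q_s = 263.5 kg/h ÷ 3600 s/h = 0.0731944 kg/s
Mean residence time: t_res = M/Q_s = 9.81 kg / 0.0731944 kg/s = 134.027 s
Convert to metres: D = 0.0362 m, h = 0.00644 m
ΔT_a = T_lim − T_in = 291.0 °C − 200.2 °C = 90.8 K
γ̇_max² = ΔT_a·ρ·cp / (η·t_res) = [90.8 × 1021 × 2420] / [933 × 134.027] = 1794.13 s⁻²
Take the square root: γ̇_max = √(1794.13) = 42.3572 s⁻¹
N_max = γ̇_max·h / (π·D) = 42.3572 · 0.00644 / (π · 0.0362) = 2.39858 rev/s = 143.915 rpm

value=143.9 rpm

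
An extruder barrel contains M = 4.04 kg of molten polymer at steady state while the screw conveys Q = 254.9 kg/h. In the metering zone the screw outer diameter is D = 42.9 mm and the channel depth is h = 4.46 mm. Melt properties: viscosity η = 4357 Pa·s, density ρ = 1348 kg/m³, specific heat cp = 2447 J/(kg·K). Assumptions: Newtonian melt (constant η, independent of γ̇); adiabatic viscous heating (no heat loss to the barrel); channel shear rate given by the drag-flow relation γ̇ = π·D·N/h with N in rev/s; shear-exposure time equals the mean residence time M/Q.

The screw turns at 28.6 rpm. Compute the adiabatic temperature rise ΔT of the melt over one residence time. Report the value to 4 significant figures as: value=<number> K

value=15.64 K

Q_s = Q / 3600 = 254.9 / 3600 = 0.0708056 kg/s
Mean residence time: t_res = M/Q_s = 4.04 kg / 0.0708056 kg/s = 57.0577 s
Geometry in metres: D = 42.9 mm → 0.0429 m, h = 4.46 mm → 0.00446 m; screw speed N = 28.6 rpm = 0.476667 rev/s
Shear rate: γ̇ = πDN/h = π·0.0429·0.476667/0.00446 = 14.4041 s⁻¹
ΔT = η·γ̇²·t_res/(ρ·cp) = [4357 × 14.4041² × 57.0577] / [1348 × 2447] = 15.6369 K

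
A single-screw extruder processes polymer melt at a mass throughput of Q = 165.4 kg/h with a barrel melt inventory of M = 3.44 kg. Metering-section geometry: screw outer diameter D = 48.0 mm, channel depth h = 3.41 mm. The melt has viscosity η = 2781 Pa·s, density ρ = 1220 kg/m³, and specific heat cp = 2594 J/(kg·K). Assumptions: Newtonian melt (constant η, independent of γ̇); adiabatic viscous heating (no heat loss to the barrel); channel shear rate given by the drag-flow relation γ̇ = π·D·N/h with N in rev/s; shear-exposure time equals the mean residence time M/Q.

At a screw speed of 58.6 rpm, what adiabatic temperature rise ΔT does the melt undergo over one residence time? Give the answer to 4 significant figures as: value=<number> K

Throughput in SI: Q_s = 165.4 kg/h ÷ 3600 s/h = 0.0459444 kg/s
t_res = M / Q_s = 3.44 / 0.0459444 = 74.873 s
Convert to SI: D = 0.048 m, h = 0.00341 m, N = 58.6/60 = 0.976667 rev/s
γ̇ = π·D·N / h = π · 0.048 · 0.976667 / 0.00341 = 43.19 s⁻¹
Adiabatic rise: ΔT = η γ̇² t_res / (ρ cp) = 2781·(43.19)²·74.873 / (1220·2594) = 122.733 K

value=122.7 K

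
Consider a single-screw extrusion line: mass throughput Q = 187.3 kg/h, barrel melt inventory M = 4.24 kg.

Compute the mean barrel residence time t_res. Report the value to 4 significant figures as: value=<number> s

Throughput in SI: Q_s = 187.3 kg/h ÷ 3600 s/h = 0.0520278 kg/s
Mean residence time: t_res = M/Q_s = 4.24 kg / 0.0520278 kg/s = 81.4949 s

value=81.49 s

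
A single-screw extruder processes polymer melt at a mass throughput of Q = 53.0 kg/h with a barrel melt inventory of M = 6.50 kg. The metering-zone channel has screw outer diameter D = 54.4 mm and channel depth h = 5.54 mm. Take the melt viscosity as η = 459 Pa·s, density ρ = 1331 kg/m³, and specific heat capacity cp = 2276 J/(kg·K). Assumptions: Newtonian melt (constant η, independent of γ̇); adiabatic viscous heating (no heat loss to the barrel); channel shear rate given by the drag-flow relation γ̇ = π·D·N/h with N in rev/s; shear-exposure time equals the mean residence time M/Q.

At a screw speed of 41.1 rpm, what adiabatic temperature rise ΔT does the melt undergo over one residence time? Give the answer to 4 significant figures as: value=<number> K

value=29.87 K

Convert throughput: Q = 53.0 kg/h = 53.0/3600 = 0.0147222 kg/s
Mean residence time: t_res = M/Q_s = 6.50 kg / 0.0147222 kg/s = 441.509 s
D = 54.4 mm = 0.0544 m;  h = 5.54 mm = 0.00554 m;  N = 41.1 rpm / 60 = 0.685 rev/s
γ̇ = π·D·N / h = π · 0.0544 · 0.685 / 0.00554 = 21.1315 s⁻¹
Adiabatic rise: ΔT = η γ̇² t_res / (ρ cp) = 459·(21.1315)²·441.509 / (1331·2276) = 29.8718 K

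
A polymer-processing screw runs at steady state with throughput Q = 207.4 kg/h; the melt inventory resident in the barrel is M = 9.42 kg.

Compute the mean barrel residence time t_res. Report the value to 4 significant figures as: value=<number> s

value=163.5 s

Convert throughput: Q = 207.4 kg/h = 207.4/3600 = 0.0576111 kg/s
Mean residence time: t_res = M/Q_s = 9.42 kg / 0.0576111 kg/s = 163.51 s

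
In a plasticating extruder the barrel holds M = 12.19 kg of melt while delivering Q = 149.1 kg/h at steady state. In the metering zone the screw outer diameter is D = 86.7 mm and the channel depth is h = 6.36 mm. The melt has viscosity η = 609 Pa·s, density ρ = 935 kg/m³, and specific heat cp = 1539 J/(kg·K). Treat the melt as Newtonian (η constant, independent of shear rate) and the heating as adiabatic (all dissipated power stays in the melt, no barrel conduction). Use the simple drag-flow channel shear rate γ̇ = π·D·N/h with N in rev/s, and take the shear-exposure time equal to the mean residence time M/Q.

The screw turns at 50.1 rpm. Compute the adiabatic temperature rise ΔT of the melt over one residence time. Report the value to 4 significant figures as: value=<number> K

Throughput in SI: Q_s = 149.1 kg/h ÷ 3600 s/h = 0.0414167 kg/s
Mean residence time: t_res = M/Q_s = 12.19 kg / 0.0414167 kg/s = 294.326 s
Convert to SI: D = 0.0867 m, h = 0.00636 m, N = 50.1/60 = 0.835 rev/s
γ̇ = π·D·N / h = π · 0.0867 · 0.835 / 0.00636 = 35.7601 s⁻¹
ΔT = η·γ̇²·t_res / (ρ·cp) = 609 · (35.7601)² · 294.326 / (935 · 1539) = 159.291 K

value=159.3 K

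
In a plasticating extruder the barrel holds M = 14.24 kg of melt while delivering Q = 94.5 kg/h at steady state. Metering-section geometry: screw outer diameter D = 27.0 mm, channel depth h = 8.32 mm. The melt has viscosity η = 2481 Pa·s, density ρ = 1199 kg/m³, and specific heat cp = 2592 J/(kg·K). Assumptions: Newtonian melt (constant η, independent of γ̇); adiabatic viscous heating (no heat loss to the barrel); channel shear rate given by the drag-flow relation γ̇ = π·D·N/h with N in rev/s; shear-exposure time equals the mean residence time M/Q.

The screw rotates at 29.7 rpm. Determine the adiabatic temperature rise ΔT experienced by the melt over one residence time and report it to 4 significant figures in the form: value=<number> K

value=11.03 K

Throughput in SI: Q_s = 94.5 kg/h ÷ 3600 s/h = 0.02625 kg/s
t_res = M / Q_s = 14.24 ÷ 0.02625 = 542.476 s
D = 27.0 mm = 0.027 m;  h = 8.32 mm = 0.00832 m;  N = 29.7 rpm / 60 = 0.495 rev/s
Shear rate: γ̇ = πDN/h = π·0.027·0.495/0.00832 = 5.04656 s⁻¹
ΔT = η·γ̇²·t_res / (ρ·cp) = 2481 · (5.04656)² · 542.476 / (1199 · 2592) = 11.0292 K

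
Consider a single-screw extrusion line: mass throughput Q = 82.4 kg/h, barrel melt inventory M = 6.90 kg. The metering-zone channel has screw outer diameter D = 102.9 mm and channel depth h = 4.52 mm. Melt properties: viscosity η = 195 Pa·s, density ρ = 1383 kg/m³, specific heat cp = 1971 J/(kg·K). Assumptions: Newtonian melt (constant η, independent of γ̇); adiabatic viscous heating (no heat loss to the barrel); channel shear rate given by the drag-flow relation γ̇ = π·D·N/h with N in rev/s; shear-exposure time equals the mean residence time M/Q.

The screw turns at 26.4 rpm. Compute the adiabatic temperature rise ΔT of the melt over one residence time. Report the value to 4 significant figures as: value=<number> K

Q_s = Q / 3600 = 82.4 / 3600 = 0.0228889 kg/s
t_res = M / Q_s = 6.90 / 0.0228889 = 301.456 s
D = 102.9 mm = 0.1029 m;  h = 4.52 mm = 0.00452 m;  N = 26.4 rpm / 60 = 0.44 rev/s
Shear rate: γ̇ = πDN/h = π·0.1029·0.44/0.00452 = 31.4687 s⁻¹
ΔT = η·γ̇²·t_res / (ρ·cp) = 195 · (31.4687)² · 301.456 / (1383 · 1971) = 21.3555 K

value=21.36 K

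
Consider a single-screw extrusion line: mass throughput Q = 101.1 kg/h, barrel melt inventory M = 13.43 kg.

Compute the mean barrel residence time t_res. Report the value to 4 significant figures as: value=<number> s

Convert throughput: Q = 101.1 kg/h = 101.1/3600 = 0.0280833 kg/s
Mean residence time: t_res = M/Q_s = 13.43 kg / 0.0280833 kg/s = 478.22 s

value=478.2 s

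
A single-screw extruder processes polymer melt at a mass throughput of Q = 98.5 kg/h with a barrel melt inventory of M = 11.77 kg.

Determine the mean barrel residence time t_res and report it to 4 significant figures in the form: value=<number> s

value=430.2 s

Convert throughput: Q = 98.5 kg/h = 98.5/3600 = 0.0273611 kg/s
Mean residence time: t_res = M/Q_s = 11.77 kg / 0.0273611 kg/s = 430.173 s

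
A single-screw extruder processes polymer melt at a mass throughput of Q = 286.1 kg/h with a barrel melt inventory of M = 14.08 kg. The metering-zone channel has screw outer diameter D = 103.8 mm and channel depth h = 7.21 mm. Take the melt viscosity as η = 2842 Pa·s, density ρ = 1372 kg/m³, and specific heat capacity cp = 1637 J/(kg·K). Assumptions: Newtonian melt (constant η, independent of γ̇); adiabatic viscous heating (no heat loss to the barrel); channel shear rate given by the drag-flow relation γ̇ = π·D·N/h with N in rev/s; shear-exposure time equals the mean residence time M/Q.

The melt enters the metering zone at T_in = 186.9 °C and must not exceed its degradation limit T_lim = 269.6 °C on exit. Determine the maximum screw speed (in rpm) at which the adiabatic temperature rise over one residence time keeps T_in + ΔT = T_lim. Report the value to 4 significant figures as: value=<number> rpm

Q_s = Q / 3600 = 286.1 / 3600 = 0.0794722 kg/s
Mean residence time: t_res = M/Q_s = 14.08 kg / 0.0794722 kg/s = 177.169 s
Geometry in SI: D = 103.8 mm → 0.1038 m, h = 7.21 mm → 0.00721 m
Allowable rise: ΔT_a = T_lim − T_in = 269.6 − 186.9 = 82.7 K
Invert ΔT = ηγ̇²t_res/(ρcp) for γ̇: γ̇_max² = ΔT_a ρ cp / (η t_res) = 82.7·1372·1637 / (2842·177.169) = 368.89 s⁻²
Take the square root: γ̇_max = √(368.89) = 19.2065 s⁻¹
Solve γ̇ = πDN/h for N: N_max = γ̇_max·h/(π·D) = 19.2065 × 0.00721 / (π × 0.1038) = 0.424655 rev/s = 25.4793 rpm

value=25.48 rpm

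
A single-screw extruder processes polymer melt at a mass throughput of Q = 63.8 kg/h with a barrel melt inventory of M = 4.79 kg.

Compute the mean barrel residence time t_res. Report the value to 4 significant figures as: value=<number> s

Convert throughput: Q = 63.8 kg/h = 63.8/3600 = 0.0177222 kg/s
Mean residence time: t_res = M/Q_s = 4.79 kg / 0.0177222 kg/s = 270.282 s

value=270.3 s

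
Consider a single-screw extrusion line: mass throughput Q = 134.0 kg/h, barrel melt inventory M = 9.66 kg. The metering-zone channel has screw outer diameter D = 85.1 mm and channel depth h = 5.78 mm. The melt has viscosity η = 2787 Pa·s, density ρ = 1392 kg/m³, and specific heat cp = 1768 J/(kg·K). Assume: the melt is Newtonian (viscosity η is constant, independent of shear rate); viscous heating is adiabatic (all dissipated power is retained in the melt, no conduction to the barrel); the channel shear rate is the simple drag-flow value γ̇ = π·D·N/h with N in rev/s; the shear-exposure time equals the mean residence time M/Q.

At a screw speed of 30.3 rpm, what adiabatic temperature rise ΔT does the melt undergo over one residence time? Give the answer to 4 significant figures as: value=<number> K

value=160.4 K

Throughput in SI: Q_s = 134.0 kg/h ÷ 3600 s/h = 0.0372222 kg/s
t_res = M / Q_s = 9.66 ÷ 0.0372222 = 259.522 s
Geometry in metres: D = 85.1 mm → 0.0851 m, h = 5.78 mm → 0.00578 m; screw speed N = 30.3 rpm = 0.505 rev/s
γ̇ = π·D·N / h = π · 0.0851 · 0.505 / 0.00578 = 23.3584 s⁻¹
ΔT = η·γ̇²·t_res/(ρ·cp) = [2787 × 23.3584² × 259.522] / [1392 × 1768] = 160.353 K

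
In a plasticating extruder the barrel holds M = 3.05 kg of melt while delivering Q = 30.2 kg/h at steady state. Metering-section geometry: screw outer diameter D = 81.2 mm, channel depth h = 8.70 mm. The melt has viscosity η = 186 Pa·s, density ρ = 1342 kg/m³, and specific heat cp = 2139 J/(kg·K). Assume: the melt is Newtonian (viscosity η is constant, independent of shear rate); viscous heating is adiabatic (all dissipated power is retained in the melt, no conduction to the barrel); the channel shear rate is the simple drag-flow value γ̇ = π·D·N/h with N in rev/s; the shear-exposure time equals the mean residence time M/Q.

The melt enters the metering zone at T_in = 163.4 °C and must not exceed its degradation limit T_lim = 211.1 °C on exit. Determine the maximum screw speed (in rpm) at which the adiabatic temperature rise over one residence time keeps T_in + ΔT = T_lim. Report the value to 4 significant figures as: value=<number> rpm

Convert throughput: Q = 30.2 kg/h = 30.2/3600 = 0.00838889 kg/s
Mean residence time: t_res = M/Q_s = 3.05 kg / 0.00838889 kg/s = 363.576 s
Convert to metres: D = 0.0812 m, h = 0.0087 m
ΔT_a = T_lim − T_in = 211.1 − 163.4 = 47.7 K
γ̇_max² = ΔT_a·ρ·cp / (η·t_res) = [47.7 × 1342 × 2139] / [186 × 363.576] = 2024.76 s⁻²
Take the square root: γ̇_max = √(2024.76) = 44.9973 s⁻¹
Solve γ̇ = πDN/h for N: N_max = γ̇_max·h/(π·D) = 44.9973 × 0.0087 / (π × 0.0812) = 1.53462 rev/s = 92.077 rpm

value=92.08 rpm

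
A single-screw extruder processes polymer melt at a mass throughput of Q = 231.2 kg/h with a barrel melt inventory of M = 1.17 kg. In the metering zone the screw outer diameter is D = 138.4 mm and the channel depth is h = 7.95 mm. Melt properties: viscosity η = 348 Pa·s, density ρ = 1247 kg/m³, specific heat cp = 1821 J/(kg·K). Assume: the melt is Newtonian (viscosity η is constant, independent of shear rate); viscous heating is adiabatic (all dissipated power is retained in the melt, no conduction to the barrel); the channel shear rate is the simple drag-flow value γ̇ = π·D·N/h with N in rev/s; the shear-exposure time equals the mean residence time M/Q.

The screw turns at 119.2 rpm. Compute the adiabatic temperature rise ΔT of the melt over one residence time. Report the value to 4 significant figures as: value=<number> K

Throughput in SI: Q_s = 231.2 kg/h ÷ 3600 s/h = 0.0642222 kg/s
t_res = M / Q_s = 1.17 ÷ 0.0642222 = 18.218 s
Geometry in metres: D = 138.4 mm → 0.1384 m, h = 7.95 mm → 0.00795 m; screw speed N = 119.2 rpm = 1.98667 rev/s
γ̇ = π·D·N / h = π · 0.1384 · 1.98667 / 0.00795 = 108.654 s⁻¹
ΔT = η·γ̇²·t_res / (ρ·cp) = 348 · (108.654)² · 18.218 / (1247 · 1821) = 32.9603 K

value=32.96 K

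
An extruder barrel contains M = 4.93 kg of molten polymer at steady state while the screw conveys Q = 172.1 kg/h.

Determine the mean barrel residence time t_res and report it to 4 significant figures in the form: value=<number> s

Convert throughput: Q = 172.1 kg/h = 172.1/3600 = 0.0478056 kg/s
Mean residence time: t_res = M/Q_s = 4.93 kg / 0.0478056 kg/s = 103.126 s

value=103.1 s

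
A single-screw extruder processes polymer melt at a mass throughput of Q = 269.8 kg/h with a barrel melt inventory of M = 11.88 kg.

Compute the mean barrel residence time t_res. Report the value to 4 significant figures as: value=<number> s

value=158.5 s

Convert throughput: Q = 269.8 kg/h = 269.8/3600 = 0.0749444 kg/s
Mean residence time: t_res = M/Q_s = 11.88 kg / 0.0749444 kg/s = 158.517 s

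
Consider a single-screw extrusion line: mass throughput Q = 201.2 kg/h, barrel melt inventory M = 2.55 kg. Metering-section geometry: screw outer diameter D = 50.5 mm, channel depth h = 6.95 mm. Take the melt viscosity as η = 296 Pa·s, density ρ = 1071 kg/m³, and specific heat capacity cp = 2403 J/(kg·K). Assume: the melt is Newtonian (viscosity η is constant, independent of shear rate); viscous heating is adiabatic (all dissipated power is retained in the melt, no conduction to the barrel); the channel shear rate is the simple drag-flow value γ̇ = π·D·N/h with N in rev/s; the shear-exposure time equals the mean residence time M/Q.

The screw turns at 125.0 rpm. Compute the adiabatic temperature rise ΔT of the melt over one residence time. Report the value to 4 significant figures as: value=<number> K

Throughput in SI: Q_s = 201.2 kg/h ÷ 3600 s/h = 0.0558889 kg/s
t_res = M / Q_s = 2.55 ÷ 0.0558889 = 45.6262 s
Geometry in metres: D = 50.5 mm → 0.0505 m, h = 6.95 mm → 0.00695 m; screw speed N = 125.0 rpm = 2.08333 rev/s
Shear rate: γ̇ = πDN/h = π·0.0505·2.08333/0.00695 = 47.5571 s⁻¹
ΔT = η·γ̇²·t_res/(ρ·cp) = [296 × 47.5571² × 45.6262] / [1071 × 2403] = 11.8684 K

value=11.87 K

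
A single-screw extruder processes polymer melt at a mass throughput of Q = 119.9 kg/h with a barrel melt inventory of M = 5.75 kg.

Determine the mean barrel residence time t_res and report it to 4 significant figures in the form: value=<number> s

value=172.6 s

Throughput in SI: Q_s = 119.9 kg/h ÷ 3600 s/h = 0.0333056 kg/s
Mean residence time: t_res = M/Q_s = 5.75 kg / 0.0333056 kg/s = 172.644 s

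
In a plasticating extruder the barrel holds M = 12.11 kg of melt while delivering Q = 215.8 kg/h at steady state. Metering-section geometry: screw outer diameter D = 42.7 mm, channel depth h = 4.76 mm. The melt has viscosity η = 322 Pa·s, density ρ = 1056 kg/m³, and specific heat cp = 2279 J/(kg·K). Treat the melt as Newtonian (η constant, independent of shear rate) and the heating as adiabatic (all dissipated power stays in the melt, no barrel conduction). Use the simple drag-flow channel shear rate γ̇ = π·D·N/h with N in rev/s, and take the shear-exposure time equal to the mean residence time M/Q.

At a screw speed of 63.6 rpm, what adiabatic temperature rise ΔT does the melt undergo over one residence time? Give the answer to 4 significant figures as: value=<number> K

value=24.12 K

Throughput in SI: Q_s = 215.8 kg/h ÷ 3600 s/h = 0.0599444 kg/s
Mean residence time: t_res = M/Q_s = 12.11 kg / 0.0599444 kg/s = 202.02 s
D = 42.7 mm = 0.0427 m;  h = 4.76 mm = 0.00476 m;  N = 63.6 rpm / 60 = 1.06 rev/s
Shear rate: γ̇ = πDN/h = π·0.0427·1.06/0.00476 = 29.8729 s⁻¹
ΔT = η·γ̇²·t_res / (ρ·cp) = 322 · (29.8729)² · 202.02 / (1056 · 2279) = 24.121 K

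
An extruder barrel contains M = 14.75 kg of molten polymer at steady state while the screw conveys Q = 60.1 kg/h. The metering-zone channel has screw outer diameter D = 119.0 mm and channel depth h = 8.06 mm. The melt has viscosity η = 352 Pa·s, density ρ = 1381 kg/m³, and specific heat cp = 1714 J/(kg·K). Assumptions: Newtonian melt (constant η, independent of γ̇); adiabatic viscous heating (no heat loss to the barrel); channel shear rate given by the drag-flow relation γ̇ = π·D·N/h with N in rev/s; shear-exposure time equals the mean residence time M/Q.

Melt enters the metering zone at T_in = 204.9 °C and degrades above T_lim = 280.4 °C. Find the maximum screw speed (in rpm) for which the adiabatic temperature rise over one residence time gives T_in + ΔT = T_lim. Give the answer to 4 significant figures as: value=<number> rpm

value=31.01 rpm

Throughput in SI: Q_s = 60.1 kg/h ÷ 3600 s/h = 0.0166944 kg/s
t_res = M / Q_s = 14.75 ÷ 0.0166944 = 883.527 s
Geometry in SI: D = 119.0 mm → 0.119 m, h = 8.06 mm → 0.00806 m
ΔT_a = T_lim − T_in = 280.4 °C − 204.9 °C = 75.5 K
Invert ΔT = ηγ̇²t_res/(ρcp) for γ̇: γ̇_max² = ΔT_a ρ cp / (η t_res) = 75.5·1381·1714 / (352·883.527) = 574.631 s⁻²
γ̇_max = √574.631 = 23.9715 s⁻¹
N_max = γ̇_max h / (πD) = 23.9715·0.00806/(π·0.119) = 0.516812 rev/s → ×60 = 31.0087 rpm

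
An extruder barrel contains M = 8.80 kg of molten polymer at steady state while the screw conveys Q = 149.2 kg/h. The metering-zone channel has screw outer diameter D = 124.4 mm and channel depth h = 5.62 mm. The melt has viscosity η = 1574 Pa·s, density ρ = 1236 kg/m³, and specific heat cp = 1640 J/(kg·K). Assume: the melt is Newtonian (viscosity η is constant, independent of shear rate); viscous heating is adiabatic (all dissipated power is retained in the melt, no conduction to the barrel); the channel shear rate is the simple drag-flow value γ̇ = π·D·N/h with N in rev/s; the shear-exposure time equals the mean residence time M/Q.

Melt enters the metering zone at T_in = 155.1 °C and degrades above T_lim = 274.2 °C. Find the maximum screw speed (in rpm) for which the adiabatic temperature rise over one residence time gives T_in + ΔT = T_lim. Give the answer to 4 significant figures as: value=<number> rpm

value=23.19 rpm

Throughput in SI: Q_s = 149.2 kg/h ÷ 3600 s/h = 0.0414444 kg/s
Mean residence time: t_res = M/Q_s = 8.80 kg / 0.0414444 kg/s = 212.332 s
Convert to metres: D = 0.1244 m, h = 0.00562 m
ΔT_a = T_lim − T_in = 274.2 °C − 155.1 °C = 119.1 K
Invert ΔT = ηγ̇²t_res/(ρcp) for γ̇: γ̇_max² = ΔT_a ρ cp / (η t_res) = 119.1·1236·1640 / (1574·212.332) = 722.359 s⁻²
Take the square root: γ̇_max = √(722.359) = 26.8767 s⁻¹
Solve γ̇ = πDN/h for N: N_max = γ̇_max·h/(π·D) = 26.8767 × 0.00562 / (π × 0.1244) = 0.386494 rev/s = 23.1896 rpm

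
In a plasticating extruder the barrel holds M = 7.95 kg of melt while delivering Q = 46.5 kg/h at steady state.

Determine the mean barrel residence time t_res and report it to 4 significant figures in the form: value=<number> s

value=615.5 s

Convert throughput: Q = 46.5 kg/h = 46.5/3600 = 0.0129167 kg/s
t_res = M / Q_s = 7.95 / 0.0129167 = 615.484 s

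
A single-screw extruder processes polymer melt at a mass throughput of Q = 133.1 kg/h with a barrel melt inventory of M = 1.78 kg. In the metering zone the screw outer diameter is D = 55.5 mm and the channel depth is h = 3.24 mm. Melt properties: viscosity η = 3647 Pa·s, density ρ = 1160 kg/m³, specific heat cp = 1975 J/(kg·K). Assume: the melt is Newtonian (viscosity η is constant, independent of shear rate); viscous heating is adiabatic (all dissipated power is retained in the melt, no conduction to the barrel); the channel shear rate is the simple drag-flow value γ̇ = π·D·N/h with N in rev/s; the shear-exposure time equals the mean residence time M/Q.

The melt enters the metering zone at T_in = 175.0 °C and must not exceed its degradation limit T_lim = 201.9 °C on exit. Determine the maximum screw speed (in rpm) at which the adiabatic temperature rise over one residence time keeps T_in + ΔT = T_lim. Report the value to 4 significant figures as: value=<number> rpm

value=20.89 rpm

Convert throughput: Q = 133.1 kg/h = 133.1/3600 = 0.0369722 kg/s
t_res = M / Q_s = 1.78 / 0.0369722 = 48.1443 s
Geometry in SI: D = 55.5 mm → 0.0555 m, h = 3.24 mm → 0.00324 m
ΔT_a = T_lim − T_in = 201.9 °C − 175.0 °C = 26.9 K
γ̇_max² = ΔT_a·ρ·cp / (η·t_res) = [26.9 × 1160 × 1975] / [3647 × 48.1443] = 350.992 s⁻²
γ̇_max = √350.992 = 18.7348 s⁻¹
N_max = γ̇_max·h / (π·D) = 18.7348 · 0.00324 / (π · 0.0555) = 0.348137 rev/s = 20.8882 rpm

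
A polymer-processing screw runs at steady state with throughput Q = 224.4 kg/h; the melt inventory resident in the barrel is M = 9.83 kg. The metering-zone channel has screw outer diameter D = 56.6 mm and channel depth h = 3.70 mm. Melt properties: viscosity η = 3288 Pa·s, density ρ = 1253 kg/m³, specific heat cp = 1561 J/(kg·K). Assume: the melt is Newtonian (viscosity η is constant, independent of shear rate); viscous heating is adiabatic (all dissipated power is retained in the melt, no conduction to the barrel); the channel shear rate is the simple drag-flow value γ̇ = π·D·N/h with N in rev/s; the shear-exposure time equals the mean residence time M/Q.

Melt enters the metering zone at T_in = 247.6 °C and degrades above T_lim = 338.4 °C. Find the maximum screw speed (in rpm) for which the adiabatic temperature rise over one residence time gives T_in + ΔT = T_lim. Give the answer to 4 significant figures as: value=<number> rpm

Throughput in SI: Q_s = 224.4 kg/h ÷ 3600 s/h = 0.0623333 kg/s
t_res = M / Q_s = 9.83 ÷ 0.0623333 = 157.701 s
Geometry in SI: D = 56.6 mm → 0.0566 m, h = 3.70 mm → 0.0037 m
ΔT_a = T_lim − T_in = 338.4 − 247.6 = 90.8 K
Invert ΔT = ηγ̇²t_res/(ρcp) for γ̇: γ̇_max² = ΔT_a ρ cp / (η t_res) = 90.8·1253·1561 / (3288·157.701) = 342.511 s⁻²
γ̇_max = √342.511 = 18.5071 s⁻¹
N_max = γ̇_max h / (πD) = 18.5071·0.0037/(π·0.0566) = 0.385099 rev/s → ×60 = 23.106 rpm

value=23.11 rpm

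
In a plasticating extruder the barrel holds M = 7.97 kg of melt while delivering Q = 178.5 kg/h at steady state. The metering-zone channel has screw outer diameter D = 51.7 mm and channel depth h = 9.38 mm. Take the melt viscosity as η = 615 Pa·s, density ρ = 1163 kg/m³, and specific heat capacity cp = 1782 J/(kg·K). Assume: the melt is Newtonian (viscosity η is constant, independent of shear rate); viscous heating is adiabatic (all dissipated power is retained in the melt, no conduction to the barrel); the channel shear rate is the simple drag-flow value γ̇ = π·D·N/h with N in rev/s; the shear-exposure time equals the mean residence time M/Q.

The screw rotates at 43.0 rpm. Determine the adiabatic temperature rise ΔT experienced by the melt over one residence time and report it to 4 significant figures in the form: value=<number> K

value=7.345 K

Q_s = Q / 3600 = 178.5 / 3600 = 0.0495833 kg/s
t_res = M / Q_s = 7.97 / 0.0495833 = 160.739 s
D = 51.7 mm = 0.0517 m;  h = 9.38 mm = 0.00938 m;  N = 43.0 rpm / 60 = 0.716667 rev/s
Shear rate: γ̇ = πDN/h = π·0.0517·0.716667/0.00938 = 12.4095 s⁻¹
ΔT = η·γ̇²·t_res/(ρ·cp) = [615 × 12.4095² × 160.739] / [1163 × 1782] = 7.34547 K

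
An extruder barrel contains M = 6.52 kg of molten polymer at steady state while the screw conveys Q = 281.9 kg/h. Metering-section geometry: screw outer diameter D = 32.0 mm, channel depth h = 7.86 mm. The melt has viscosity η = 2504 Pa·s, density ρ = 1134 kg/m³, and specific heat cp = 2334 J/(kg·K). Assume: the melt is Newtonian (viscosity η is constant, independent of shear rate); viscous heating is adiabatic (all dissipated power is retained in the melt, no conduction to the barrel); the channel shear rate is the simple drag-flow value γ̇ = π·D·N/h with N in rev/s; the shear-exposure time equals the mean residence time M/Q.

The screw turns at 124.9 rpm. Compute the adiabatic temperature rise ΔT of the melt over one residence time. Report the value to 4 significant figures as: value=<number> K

Convert throughput: Q = 281.9 kg/h = 281.9/3600 = 0.0783056 kg/s
Mean residence time: t_res = M/Q_s = 6.52 kg / 0.0783056 kg/s = 83.2636 s
Geometry in metres: D = 32.0 mm → 0.032 m, h = 7.86 mm → 0.00786 m; screw speed N = 124.9 rpm = 2.08167 rev/s
γ̇ = π·D·N / h = π · 0.032 · 2.08167 / 0.00786 = 26.6249 s⁻¹
ΔT = η·γ̇²·t_res / (ρ·cp) = 2504 · (26.6249)² · 83.2636 / (1134 · 2334) = 55.8409 K

value=55.84 K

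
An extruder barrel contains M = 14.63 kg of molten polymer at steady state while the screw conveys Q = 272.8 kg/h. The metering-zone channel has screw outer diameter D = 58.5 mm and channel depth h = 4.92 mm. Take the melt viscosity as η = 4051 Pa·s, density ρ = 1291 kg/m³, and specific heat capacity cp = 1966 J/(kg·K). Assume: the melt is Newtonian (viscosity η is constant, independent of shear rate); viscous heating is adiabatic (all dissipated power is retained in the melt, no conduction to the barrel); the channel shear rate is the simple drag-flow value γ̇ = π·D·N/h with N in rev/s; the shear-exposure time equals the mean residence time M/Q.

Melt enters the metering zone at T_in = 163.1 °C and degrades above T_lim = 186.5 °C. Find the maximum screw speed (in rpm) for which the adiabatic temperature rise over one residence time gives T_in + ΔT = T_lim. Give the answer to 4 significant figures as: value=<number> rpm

value=14.00 rpm

Q_s = Q / 3600 = 272.8 / 3600 = 0.0757778 kg/s
t_res = M / Q_s = 14.63 / 0.0757778 = 193.065 s
D = 58.5 mm = 0.0585 m;  h = 4.92 mm = 0.00492 m
Allowable rise: ΔT_a = T_lim − T_in = 186.5 − 163.1 = 23.4 K
Invert ΔT = ηγ̇²t_res/(ρcp) for γ̇: γ̇_max² = ΔT_a ρ cp / (η t_res) = 23.4·1291·1966 / (4051·193.065) = 75.9383 s⁻²
γ̇_max = √75.9383 = 8.71426 s⁻¹
Solve γ̇ = πDN/h for N: N_max = γ̇_max·h/(π·D) = 8.71426 × 0.00492 / (π × 0.0585) = 0.233287 rev/s = 13.9972 rpm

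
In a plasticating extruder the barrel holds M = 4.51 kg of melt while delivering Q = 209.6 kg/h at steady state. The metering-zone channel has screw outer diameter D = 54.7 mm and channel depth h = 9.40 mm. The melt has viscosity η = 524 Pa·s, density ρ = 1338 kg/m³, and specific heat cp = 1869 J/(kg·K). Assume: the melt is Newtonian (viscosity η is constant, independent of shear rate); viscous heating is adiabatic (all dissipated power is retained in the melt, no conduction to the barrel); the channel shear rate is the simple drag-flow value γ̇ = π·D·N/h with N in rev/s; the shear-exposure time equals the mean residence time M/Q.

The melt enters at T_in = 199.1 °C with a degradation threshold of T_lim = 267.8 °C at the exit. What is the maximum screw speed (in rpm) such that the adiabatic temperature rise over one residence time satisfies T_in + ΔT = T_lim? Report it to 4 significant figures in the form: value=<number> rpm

value=213.5 rpm

Throughput in SI: Q_s = 209.6 kg/h ÷ 3600 s/h = 0.0582222 kg/s
t_res = M / Q_s = 4.51 ÷ 0.0582222 = 77.4618 s
Convert to metres: D = 0.0547 m, h = 0.0094 m
ΔT_a = T_lim − T_in = 267.8 − 199.1 = 68.7 K
γ̇_max² = ΔT_a·ρ·cp / (η·t_res) = [68.7 × 1338 × 1869] / [524 × 77.4618] = 4232.56 s⁻²
γ̇_max = sqrt(4232.56) = 65.0581 s⁻¹
N_max = γ̇_max h / (πD) = 65.0581·0.0094/(π·0.0547) = 3.55871 rev/s → ×60 = 213.522 rpm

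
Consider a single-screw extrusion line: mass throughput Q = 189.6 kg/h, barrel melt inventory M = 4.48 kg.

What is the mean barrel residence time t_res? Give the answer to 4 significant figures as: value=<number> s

Throughput in SI: Q_s = 189.6 kg/h ÷ 3600 s/h = 0.0526667 kg/s
t_res = M / Q_s = 4.48 / 0.0526667 = 85.0633 s

value=85.06 s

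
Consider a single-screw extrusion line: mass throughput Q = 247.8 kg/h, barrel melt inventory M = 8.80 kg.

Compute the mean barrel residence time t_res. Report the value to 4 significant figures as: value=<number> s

Convert throughput: Q = 247.8 kg/h = 247.8/3600 = 0.0688333 kg/s
t_res = M / Q_s = 8.80 ÷ 0.0688333 = 127.845 s

value=127.8 s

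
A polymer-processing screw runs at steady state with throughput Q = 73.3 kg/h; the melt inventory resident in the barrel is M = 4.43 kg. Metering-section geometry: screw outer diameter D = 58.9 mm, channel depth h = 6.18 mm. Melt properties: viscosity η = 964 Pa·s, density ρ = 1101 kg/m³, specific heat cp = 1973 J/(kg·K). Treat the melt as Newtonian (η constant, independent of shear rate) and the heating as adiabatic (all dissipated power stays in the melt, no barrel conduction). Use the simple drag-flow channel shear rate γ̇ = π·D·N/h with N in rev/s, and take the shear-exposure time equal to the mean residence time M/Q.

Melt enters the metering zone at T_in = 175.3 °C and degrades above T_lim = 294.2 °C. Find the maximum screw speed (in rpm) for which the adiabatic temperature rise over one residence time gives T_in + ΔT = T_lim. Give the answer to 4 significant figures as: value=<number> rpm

Q_s = Q / 3600 = 73.3 / 3600 = 0.0203611 kg/s
Mean residence time: t_res = M/Q_s = 4.43 kg / 0.0203611 kg/s = 217.572 s
D = 58.9 mm = 0.0589 m;  h = 6.18 mm = 0.00618 m
ΔT_a = T_lim − T_in = 294.2 − 175.3 = 118.9 K
γ̇_max² = ΔT_a·ρ·cp/(η·t_res) = 118.9·1101·1973/(964·217.572) = 1231.45 s⁻²
Take the square root: γ̇_max = √(1231.45) = 35.092 s⁻¹
N_max = γ̇_max h / (πD) = 35.092·0.00618/(π·0.0589) = 1.17201 rev/s → ×60 = 70.3207 rpm

value=70.32 rpm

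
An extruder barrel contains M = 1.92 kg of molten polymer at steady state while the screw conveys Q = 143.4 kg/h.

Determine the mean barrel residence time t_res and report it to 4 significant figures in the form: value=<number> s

value=48.20 s

Throughput in SI: Q_s = 143.4 kg/h ÷ 3600 s/h = 0.0398333 kg/s
t_res = M / Q_s = 1.92 ÷ 0.0398333 = 48.2008 s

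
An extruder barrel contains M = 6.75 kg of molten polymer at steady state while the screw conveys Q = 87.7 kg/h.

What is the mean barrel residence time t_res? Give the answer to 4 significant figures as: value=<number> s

value=277.1 s

Convert throughput: Q = 87.7 kg/h = 87.7/3600 = 0.0243611 kg/s
t_res = M / Q_s = 6.75 ÷ 0.0243611 = 277.081 s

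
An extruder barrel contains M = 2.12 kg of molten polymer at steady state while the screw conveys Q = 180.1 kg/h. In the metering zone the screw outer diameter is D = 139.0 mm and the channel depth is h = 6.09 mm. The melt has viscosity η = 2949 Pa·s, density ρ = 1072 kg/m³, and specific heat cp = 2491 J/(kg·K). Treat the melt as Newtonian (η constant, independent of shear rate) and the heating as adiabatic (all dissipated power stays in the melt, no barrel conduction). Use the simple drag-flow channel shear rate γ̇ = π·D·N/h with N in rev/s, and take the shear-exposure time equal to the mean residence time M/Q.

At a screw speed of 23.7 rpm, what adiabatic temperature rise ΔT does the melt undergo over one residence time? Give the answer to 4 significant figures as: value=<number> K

value=37.54 K

Throughput in SI: Q_s = 180.1 kg/h ÷ 3600 s/h = 0.0500278 kg/s
t_res = M / Q_s = 2.12 ÷ 0.0500278 = 42.3765 s
Geometry in metres: D = 139.0 mm → 0.139 m, h = 6.09 mm → 0.00609 m; screw speed N = 23.7 rpm = 0.395 rev/s
γ̇ = π D N / h = (π)(0.139)(0.395) / 0.00609 = 28.3233 s⁻¹
ΔT = η·γ̇²·t_res / (ρ·cp) = 2949 · (28.3233)² · 42.3765 / (1072 · 2491) = 37.5422 K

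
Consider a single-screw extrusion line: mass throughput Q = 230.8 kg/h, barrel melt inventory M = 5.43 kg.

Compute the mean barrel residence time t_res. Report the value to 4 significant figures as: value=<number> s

Throughput in SI: Q_s = 230.8 kg/h ÷ 3600 s/h = 0.0641111 kg/s
t_res = M / Q_s = 5.43 / 0.0641111 = 84.6967 s

value=84.70 s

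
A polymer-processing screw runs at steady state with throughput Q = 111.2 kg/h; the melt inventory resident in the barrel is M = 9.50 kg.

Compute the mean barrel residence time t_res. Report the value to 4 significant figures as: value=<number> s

value=307.6 s

Throughput in SI: Q_s = 111.2 kg/h ÷ 3600 s/h = 0.0308889 kg/s
Mean residence time: t_res = M/Q_s = 9.50 kg / 0.0308889 kg/s = 307.554 s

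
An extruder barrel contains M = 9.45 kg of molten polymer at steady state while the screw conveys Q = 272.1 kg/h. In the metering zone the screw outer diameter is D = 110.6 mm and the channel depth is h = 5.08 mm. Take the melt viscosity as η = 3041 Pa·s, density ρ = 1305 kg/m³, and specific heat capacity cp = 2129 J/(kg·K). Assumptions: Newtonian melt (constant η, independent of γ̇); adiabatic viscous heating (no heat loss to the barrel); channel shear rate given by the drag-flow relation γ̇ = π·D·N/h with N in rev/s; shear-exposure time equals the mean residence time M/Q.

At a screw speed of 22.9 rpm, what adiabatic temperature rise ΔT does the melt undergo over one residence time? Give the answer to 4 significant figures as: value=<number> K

value=93.26 K

Convert throughput: Q = 272.1 kg/h = 272.1/3600 = 0.0755833 kg/s
Mean residence time: t_res = M/Q_s = 9.45 kg / 0.0755833 kg/s = 125.028 s
D = 110.6 mm = 0.1106 m;  h = 5.08 mm = 0.00508 m;  N = 22.9 rpm / 60 = 0.381667 rev/s
γ̇ = π·D·N / h = π · 0.1106 · 0.381667 / 0.00508 = 26.1051 s⁻¹
Adiabatic rise: ΔT = η γ̇² t_res / (ρ cp) = 3041·(26.1051)²·125.028 / (1305·2129) = 93.2582 K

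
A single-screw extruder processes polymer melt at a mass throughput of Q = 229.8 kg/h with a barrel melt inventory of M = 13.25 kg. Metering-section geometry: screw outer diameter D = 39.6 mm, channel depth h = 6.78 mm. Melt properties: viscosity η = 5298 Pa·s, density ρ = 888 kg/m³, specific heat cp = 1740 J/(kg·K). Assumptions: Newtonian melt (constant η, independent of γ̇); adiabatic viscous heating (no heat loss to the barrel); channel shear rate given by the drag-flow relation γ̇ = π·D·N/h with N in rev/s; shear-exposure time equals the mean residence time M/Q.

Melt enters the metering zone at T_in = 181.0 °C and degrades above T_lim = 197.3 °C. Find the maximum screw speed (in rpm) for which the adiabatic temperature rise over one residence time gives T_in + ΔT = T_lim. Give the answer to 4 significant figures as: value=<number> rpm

Q_s = Q / 3600 = 229.8 / 3600 = 0.0638333 kg/s
t_res = M / Q_s = 13.25 / 0.0638333 = 207.572 s
Convert to metres: D = 0.0396 m, h = 0.00678 m
Allowable rise: ΔT_a = T_lim − T_in = 197.3 − 181.0 = 16.3 K
Invert ΔT = ηγ̇²t_res/(ρcp) for γ̇: γ̇_max² = ΔT_a ρ cp / (η t_res) = 16.3·888·1740 / (5298·207.572) = 22.9018 s⁻²
γ̇_max = √22.9018 = 4.78558 s⁻¹
N_max = γ̇_max·h / (π·D) = 4.78558 · 0.00678 / (π · 0.0396) = 0.260807 rev/s = 15.6484 rpm

value=15.65 rpm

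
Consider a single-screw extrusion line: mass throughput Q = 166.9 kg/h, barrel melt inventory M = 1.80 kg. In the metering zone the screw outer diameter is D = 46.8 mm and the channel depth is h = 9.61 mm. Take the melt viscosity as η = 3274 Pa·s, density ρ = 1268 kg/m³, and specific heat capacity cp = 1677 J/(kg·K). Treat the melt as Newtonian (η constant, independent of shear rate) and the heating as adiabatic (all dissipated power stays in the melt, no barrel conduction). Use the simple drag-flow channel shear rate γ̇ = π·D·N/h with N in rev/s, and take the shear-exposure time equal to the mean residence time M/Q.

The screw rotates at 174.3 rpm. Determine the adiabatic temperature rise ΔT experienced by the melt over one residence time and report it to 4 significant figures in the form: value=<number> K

value=118.1 K

Throughput in SI: Q_s = 166.9 kg/h ÷ 3600 s/h = 0.0463611 kg/s
Mean residence time: t_res = M/Q_s = 1.80 kg / 0.0463611 kg/s = 38.8256 s
Convert to SI: D = 0.0468 m, h = 0.00961 m, N = 174.3/60 = 2.905 rev/s
γ̇ = π·D·N / h = π · 0.0468 · 2.905 / 0.00961 = 44.4445 s⁻¹
ΔT = η·γ̇²·t_res/(ρ·cp) = [3274 × 44.4445² × 38.8256] / [1268 × 1677] = 118.082 K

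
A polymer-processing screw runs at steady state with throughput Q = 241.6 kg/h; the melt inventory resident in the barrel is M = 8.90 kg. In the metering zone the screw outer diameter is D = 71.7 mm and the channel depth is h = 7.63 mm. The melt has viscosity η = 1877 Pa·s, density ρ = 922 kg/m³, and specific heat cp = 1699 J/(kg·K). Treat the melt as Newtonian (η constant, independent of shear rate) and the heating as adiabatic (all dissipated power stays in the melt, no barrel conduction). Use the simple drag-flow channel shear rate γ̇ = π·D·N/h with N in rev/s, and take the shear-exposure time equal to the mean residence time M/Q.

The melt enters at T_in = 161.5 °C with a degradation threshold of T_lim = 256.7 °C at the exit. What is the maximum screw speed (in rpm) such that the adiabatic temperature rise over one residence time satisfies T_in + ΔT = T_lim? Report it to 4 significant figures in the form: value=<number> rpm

value=49.75 rpm

Convert throughput: Q = 241.6 kg/h = 241.6/3600 = 0.0671111 kg/s
t_res = M / Q_s = 8.90 / 0.0671111 = 132.616 s
Convert to metres: D = 0.0717 m, h = 0.00763 m
ΔT_a = T_lim − T_in = 256.7 − 161.5 = 95.2 K
γ̇_max² = ΔT_a·ρ·cp/(η·t_res) = 95.2·922·1699/(1877·132.616) = 599.103 s⁻²
Take the square root: γ̇_max = √(599.103) = 24.4766 s⁻¹
Solve γ̇ = πDN/h for N: N_max = γ̇_max·h/(π·D) = 24.4766 × 0.00763 / (π × 0.0717) = 0.829099 rev/s = 49.7459 rpm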